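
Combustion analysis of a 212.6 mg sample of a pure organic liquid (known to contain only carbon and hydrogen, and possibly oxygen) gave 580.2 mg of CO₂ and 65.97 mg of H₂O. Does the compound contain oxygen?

yes

mol C = 0.5802 g CO₂ ÷ 44.009 g/mol = 0.013184 mol
mol H = 2 × 0.06597 g H₂O ÷ 18.015 g/mol = 0.0073239 mol
C and H account for only 0.16573 g of the 0.2126 g sample; the remaining 0.046868 g must be oxygen.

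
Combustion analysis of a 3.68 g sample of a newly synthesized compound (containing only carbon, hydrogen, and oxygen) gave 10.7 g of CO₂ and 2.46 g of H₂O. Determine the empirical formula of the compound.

C8H9O

mol C = 10.7 g CO₂ ÷ 44.009 g/mol = 0.2431 mol
mol H = 2 × 2.46 g H₂O ÷ 18.015 g/mol = 0.2731 mol
mass O = 3.68 − (2.920 + 0.2753) = 0.4844 g → mol O = 0.4844 ÷ 15.999 = 0.03028 mol
Divide by the smallest (0.03028 mol): C 8.029, H 9.019, O 1.000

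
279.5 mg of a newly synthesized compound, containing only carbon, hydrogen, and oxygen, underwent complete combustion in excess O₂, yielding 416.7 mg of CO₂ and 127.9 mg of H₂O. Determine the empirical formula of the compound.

mol C = 0.4167 g CO₂ ÷ 44.009 g/mol = 0.0094685 mol
mol H = 2 × 0.1279 g H₂O ÷ 18.015 g/mol = 0.014199 mol
mass O = 0.2795 − (0.11373 + 0.014313) = 0.15146 g → mol O = 0.15146 ÷ 15.999 = 0.0094669 mol
Divide by the smallest (0.0094669 mol): C 1.000, H 1.500, O 1.000
Multiplying each by 2 gives whole numbers: C 2.00, H 3.00, O 2.00

C2H3O2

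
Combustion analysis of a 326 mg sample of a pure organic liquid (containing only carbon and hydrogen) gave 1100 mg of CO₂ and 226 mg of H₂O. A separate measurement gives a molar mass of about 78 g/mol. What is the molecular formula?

C6H6

mol C = 1.10 g CO₂ ÷ 44.009 g/mol = 0.02499 mol
mol H = 2 × 0.226 g H₂O ÷ 18.015 g/mol = 0.02509 mol
Divide by the smallest (0.02499 mol): C 1.000, H 1.004
Empirical formula: CH
Empirical-formula mass = 13.02 g/mol; 78 ÷ 13.02 ≈ 6, so the molecular formula is C6H6.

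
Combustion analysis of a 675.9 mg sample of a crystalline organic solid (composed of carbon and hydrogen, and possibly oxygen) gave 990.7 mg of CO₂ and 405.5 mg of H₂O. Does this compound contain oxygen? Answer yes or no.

mol C = 0.9907 g CO₂ ÷ 44.009 g/mol = 0.022511 mol
mol H = 2 × 0.4055 g H₂O ÷ 18.015 g/mol = 0.045018 mol
C and H account for only 0.31576 g of the 0.6759 g sample; the remaining 0.36014 g must be oxygen.

yes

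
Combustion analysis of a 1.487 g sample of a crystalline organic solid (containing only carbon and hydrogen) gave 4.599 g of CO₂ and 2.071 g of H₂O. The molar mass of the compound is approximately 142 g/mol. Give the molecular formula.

C10H22

mol C = 4.599 g CO₂ ÷ 44.009 g/mol = 0.10450 mol
mol H = 2 × 2.071 g H₂O ÷ 18.015 g/mol = 0.22992 mol
Divide by the smallest (0.10450 mol): C 1.000, H 2.200
Multiplying each by 5 gives whole numbers: C 5.00, H 11.00
Empirical formula: C5H11
Empirical-formula mass = 71.14 g/mol; 142 ÷ 71.14 ≈ 2, so the molecular formula is C10H22.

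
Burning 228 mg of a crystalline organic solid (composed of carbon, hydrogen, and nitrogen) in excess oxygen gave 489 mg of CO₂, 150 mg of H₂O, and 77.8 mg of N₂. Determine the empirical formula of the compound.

C2H3N

mol C = 0.489 g CO₂ ÷ 44.009 g/mol = 0.01111 mol
mol H = 2 × 0.150 g H₂O ÷ 18.015 g/mol = 0.01665 mol
mol N = 2 × 0.0778 g N₂ ÷ 28.014 g/mol = 0.005554 mol
Divide by the smallest (0.005554 mol): C 2.000, H 2.998, N 1.000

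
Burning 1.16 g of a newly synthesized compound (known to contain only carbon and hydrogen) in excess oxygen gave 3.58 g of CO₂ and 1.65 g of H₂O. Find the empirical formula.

C4H9

mol C = 3.58 g CO₂ ÷ 44.009 g/mol = 0.08135 mol
mol H = 2 × 1.65 g H₂O ÷ 18.015 g/mol = 0.1832 mol
Divide by the smallest (0.08135 mol): C 1.000, H 2.252
Multiplying each by 4 gives whole numbers: C 4.00, H 9.01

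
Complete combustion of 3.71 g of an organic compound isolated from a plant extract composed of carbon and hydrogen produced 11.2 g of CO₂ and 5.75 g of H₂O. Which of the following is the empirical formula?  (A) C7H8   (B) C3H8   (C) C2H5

mol C = 11.2 g CO₂ ÷ 44.009 g/mol = 0.2545 mol
mol H = 2 × 5.75 g H₂O ÷ 18.015 g/mol = 0.6384 mol
Divide by the smallest (0.2545 mol): C 1.000, H 2.508
Multiplying each by 2 gives whole numbers: C 2.00, H 5.02

(C) C2H5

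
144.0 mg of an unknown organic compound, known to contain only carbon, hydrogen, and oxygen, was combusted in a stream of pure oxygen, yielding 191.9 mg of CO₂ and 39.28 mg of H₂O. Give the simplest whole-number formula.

mol C = 0.1919 g CO₂ ÷ 44.009 g/mol = 0.0043605 mol
mol H = 2 × 0.03928 g H₂O ÷ 18.015 g/mol = 0.0043608 mol
mass O = 0.1440 − (0.052374 + 0.0043957) = 0.087231 g → mol O = 0.087231 ÷ 15.999 = 0.0054523 mol
Divide by the smallest (0.0043605 mol): C 1.000, H 1.000, O 1.250
Multiplying each by 4 gives whole numbers: C 4.00, H 4.00, O 5.00

C4H4O5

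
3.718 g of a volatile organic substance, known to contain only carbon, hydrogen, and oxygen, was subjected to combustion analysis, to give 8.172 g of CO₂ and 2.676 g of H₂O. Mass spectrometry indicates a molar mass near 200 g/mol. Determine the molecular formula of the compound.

mol C = 8.172 g CO₂ ÷ 44.009 g/mol = 0.18569 mol
mol H = 2 × 2.676 g H₂O ÷ 18.015 g/mol = 0.29709 mol
mass O = 3.718 − (2.2303 + 0.29946) = 1.1882 g → mol O = 1.1882 ÷ 15.999 = 0.074269 mol
Divide by the smallest (0.074269 mol): C 2.500, H 4.000, O 1.000
Multiplying each by 2 gives whole numbers: C 5.00, H 8.00, O 2.00
Empirical formula: C5H8O2
Empirical-formula mass = 100.12 g/mol; 200 ÷ 100.12 ≈ 2, so the molecular formula is C10H16O4.

C10H16O4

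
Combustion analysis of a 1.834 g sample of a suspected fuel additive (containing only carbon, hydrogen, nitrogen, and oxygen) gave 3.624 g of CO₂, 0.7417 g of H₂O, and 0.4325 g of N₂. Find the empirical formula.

mol C = 3.624 g CO₂ ÷ 44.009 g/mol = 0.082347 mol
mol H = 2 × 0.7417 g H₂O ÷ 18.015 g/mol = 0.082342 mol
mol N = 2 × 0.4325 g N₂ ÷ 28.014 g/mol = 0.030877 mol
mass O = 1.834 − (0.98907 + 0.083001 + 0.43250) = 0.32943 g → mol O = 0.32943 ÷ 15.999 = 0.020591 mol
Divide by the smallest (0.020591 mol): C 3.999, H 3.999, N 1.500, O 1.000
Multiplying each by 2 gives whole numbers: C 8.00, H 8.00, N 3.00, O 2.00

C8H8N3O2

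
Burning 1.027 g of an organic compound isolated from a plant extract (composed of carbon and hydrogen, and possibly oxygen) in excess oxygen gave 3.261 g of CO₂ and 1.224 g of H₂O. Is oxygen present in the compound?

mol C = 3.261 g CO₂ ÷ 44.009 g/mol = 0.074098 mol
mol H = 2 × 1.224 g H₂O ÷ 18.015 g/mol = 0.13589 mol
C and H together account for 1.0270 g — essentially the entire 1.027 g sample — so the compound contains no oxygen.

no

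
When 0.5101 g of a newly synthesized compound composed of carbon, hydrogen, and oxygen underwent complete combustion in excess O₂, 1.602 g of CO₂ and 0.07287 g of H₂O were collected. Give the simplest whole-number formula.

C9H2O

mol C = 1.602 g CO₂ ÷ 44.009 g/mol = 0.036402 mol
mol H = 2 × 0.07287 g H₂O ÷ 18.015 g/mol = 0.0080899 mol
mass O = 0.5101 − (0.43722 + 0.0081546) = 0.064725 g → mol O = 0.064725 ÷ 15.999 = 0.0040456 mol
Divide by the smallest (0.0040456 mol): C 8.998, H 2.000, O 1.000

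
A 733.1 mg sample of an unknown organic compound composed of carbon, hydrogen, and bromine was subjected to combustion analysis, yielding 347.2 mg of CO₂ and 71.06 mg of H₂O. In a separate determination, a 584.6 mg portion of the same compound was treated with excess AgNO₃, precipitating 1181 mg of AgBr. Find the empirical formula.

CHBr

mol C = 0.3472 g CO₂ ÷ 44.009 g/mol = 0.0078893 mol
mol H = 2 × 0.07106 g H₂O ÷ 18.015 g/mol = 0.0078890 mol
From the AgBr data: mol Br per gram of compound = (1.181 ÷ 187.772) ÷ 0.5846 = 0.010759 mol/g, so in the 0.7331 g combustion sample mol Br = 0.0078872 mol
Divide by the smallest (0.0078872 mol): C 1.000, H 1.000, Br 1.000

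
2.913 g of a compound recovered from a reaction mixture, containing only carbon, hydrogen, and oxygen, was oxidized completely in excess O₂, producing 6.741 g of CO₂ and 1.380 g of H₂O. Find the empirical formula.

C8H8O3

mol C = 6.741 g CO₂ ÷ 44.009 g/mol = 0.15317 mol
mol H = 2 × 1.380 g H₂O ÷ 18.015 g/mol = 0.15321 mol
mass O = 2.913 − (1.8398 + 0.15443) = 0.91881 g → mol O = 0.91881 ÷ 15.999 = 0.057429 mol
Divide by the smallest (0.057429 mol): C 2.667, H 2.668, O 1.000
Multiplying each by 3 gives whole numbers: C 8.00, H 8.00, O 3.00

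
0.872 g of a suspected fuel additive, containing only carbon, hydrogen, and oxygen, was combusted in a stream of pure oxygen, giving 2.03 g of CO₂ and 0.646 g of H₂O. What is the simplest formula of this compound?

C9H14O3

mol C = 2.03 g CO₂ ÷ 44.009 g/mol = 0.04613 mol
mol H = 2 × 0.646 g H₂O ÷ 18.015 g/mol = 0.07172 mol
mass O = 0.872 − (0.5540 + 0.07229) = 0.2457 g → mol O = 0.2457 ÷ 15.999 = 0.01536 mol
Divide by the smallest (0.01536 mol): C 3.004, H 4.670, O 1.000
Multiplying each by 3 gives whole numbers: C 9.01, H 14.01, O 3.00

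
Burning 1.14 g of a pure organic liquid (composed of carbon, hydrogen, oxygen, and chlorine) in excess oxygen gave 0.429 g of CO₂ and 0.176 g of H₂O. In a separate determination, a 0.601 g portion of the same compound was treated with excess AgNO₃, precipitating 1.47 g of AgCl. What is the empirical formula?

mol C = 0.429 g CO₂ ÷ 44.009 g/mol = 0.009748 mol
mol H = 2 × 0.176 g H₂O ÷ 18.015 g/mol = 0.01954 mol
From the AgCl data: mol Cl per gram of compound = (1.47 ÷ 143.318) ÷ 0.601 = 0.01707 mol/g, so in the 1.14 g combustion sample mol Cl = 0.01946 mol
mass O = 1.14 − (0.1171 + 0.01970 + 0.6897) = 0.3135 g → mol O = 0.3135 ÷ 15.999 = 0.01960 mol
Divide by the smallest (0.009748 mol): C 1.000, H 2.004, Cl 1.996, O 2.010

CH2Cl2O2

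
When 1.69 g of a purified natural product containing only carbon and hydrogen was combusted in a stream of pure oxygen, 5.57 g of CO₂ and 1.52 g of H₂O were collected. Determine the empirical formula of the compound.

mol C = 5.57 g CO₂ ÷ 44.009 g/mol = 0.1266 mol
mol H = 2 × 1.52 g H₂O ÷ 18.015 g/mol = 0.1687 mol
Divide by the smallest (0.1266 mol): C 1.000, H 1.333
Multiplying each by 3 gives whole numbers: C 3.00, H 4.00

C3H4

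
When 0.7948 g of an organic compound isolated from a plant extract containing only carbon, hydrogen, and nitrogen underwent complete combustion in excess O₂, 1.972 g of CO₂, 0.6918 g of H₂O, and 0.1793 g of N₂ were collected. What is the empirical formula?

mol C = 1.972 g CO₂ ÷ 44.009 g/mol = 0.044809 mol
mol H = 2 × 0.6918 g H₂O ÷ 18.015 g/mol = 0.076803 mol
mol N = 2 × 0.1793 g N₂ ÷ 28.014 g/mol = 0.012801 mol
Divide by the smallest (0.012801 mol): C 3.501, H 6.000, N 1.000
Multiplying each by 2 gives whole numbers: C 7.00, H 12.00, N 2.00

C7H12N2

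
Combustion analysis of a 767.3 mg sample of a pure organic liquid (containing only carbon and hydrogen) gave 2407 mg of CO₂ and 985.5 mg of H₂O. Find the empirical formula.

mol C = 2.407 g CO₂ ÷ 44.009 g/mol = 0.054693 mol
mol H = 2 × 0.9855 g H₂O ÷ 18.015 g/mol = 0.10941 mol
Divide by the smallest (0.054693 mol): C 1.000, H 2.000

CH2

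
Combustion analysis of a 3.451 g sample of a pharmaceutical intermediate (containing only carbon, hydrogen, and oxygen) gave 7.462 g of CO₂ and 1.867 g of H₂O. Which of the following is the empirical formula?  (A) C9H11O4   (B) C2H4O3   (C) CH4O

(A) C9H11O4

mol C = 7.462 g CO₂ ÷ 44.009 g/mol = 0.16956 mol
mol H = 2 × 1.867 g H₂O ÷ 18.015 g/mol = 0.20727 mol
mass O = 3.451 − (2.0365 + 0.20893) = 1.2055 g → mol O = 1.2055 ÷ 15.999 = 0.075350 mol
Divide by the smallest (0.075350 mol): C 2.250, H 2.751, O 1.000
Multiplying each by 4 gives whole numbers: C 9.00, H 11.00, O 4.00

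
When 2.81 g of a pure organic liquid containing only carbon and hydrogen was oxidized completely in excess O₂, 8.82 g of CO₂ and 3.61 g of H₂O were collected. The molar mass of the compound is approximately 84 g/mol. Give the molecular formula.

C6H12

mol C = 8.82 g CO₂ ÷ 44.009 g/mol = 0.2004 mol
mol H = 2 × 3.61 g H₂O ÷ 18.015 g/mol = 0.4008 mol
Divide by the smallest (0.2004 mol): C 1.000, H 2.000
Empirical formula: CH2
Empirical-formula mass = 14.03 g/mol; 84 ÷ 14.03 ≈ 6, so the molecular formula is C6H12.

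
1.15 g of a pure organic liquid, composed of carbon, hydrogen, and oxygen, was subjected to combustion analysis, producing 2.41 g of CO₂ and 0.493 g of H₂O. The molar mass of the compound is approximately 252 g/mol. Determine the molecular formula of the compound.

mol C = 2.41 g CO₂ ÷ 44.009 g/mol = 0.05476 mol
mol H = 2 × 0.493 g H₂O ÷ 18.015 g/mol = 0.05473 mol
mass O = 1.15 − (0.6577 + 0.05517) = 0.4371 g → mol O = 0.4371 ÷ 15.999 = 0.02732 mol
Divide by the smallest (0.02732 mol): C 2.004, H 2.003, O 1.000
Empirical formula: C2H2O
Empirical-formula mass = 42.04 g/mol; 252 ÷ 42.04 ≈ 6, so the molecular formula is C12H12O6.

C12H12O6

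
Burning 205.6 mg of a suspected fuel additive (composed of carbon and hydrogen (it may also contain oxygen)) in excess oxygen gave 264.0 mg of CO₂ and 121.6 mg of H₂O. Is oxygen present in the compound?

mol C = 0.2640 g CO₂ ÷ 44.009 g/mol = 0.0059988 mol
mol H = 2 × 0.1216 g H₂O ÷ 18.015 g/mol = 0.013500 mol
C and H account for only 0.085659 g of the 0.2056 g sample; the remaining 0.11994 g must be oxygen.

yes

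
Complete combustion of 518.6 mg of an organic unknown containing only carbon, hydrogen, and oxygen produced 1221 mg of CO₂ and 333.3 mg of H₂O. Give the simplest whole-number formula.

C3H4O

mol C = 1.221 g CO₂ ÷ 44.009 g/mol = 0.027744 mol
mol H = 2 × 0.3333 g H₂O ÷ 18.015 g/mol = 0.037002 mol
mass O = 0.5186 − (0.33324 + 0.037299) = 0.14806 g → mol O = 0.14806 ÷ 15.999 = 0.0092546 mol
Divide by the smallest (0.0092546 mol): C 2.998, H 3.998, O 1.000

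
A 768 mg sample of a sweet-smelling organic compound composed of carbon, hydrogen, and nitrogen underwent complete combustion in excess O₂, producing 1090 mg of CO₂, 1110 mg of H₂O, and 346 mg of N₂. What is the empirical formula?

CH5N

mol C = 1.09 g CO₂ ÷ 44.009 g/mol = 0.02477 mol
mol H = 2 × 1.11 g H₂O ÷ 18.015 g/mol = 0.1232 mol
mol N = 2 × 0.346 g N₂ ÷ 28.014 g/mol = 0.02470 mol
Divide by the smallest (0.02470 mol): C 1.003, H 4.989, N 1.000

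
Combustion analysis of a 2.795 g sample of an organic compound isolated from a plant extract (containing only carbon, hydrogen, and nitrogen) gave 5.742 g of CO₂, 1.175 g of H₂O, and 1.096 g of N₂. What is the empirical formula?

mol C = 5.742 g CO₂ ÷ 44.009 g/mol = 0.13047 mol
mol H = 2 × 1.175 g H₂O ÷ 18.015 g/mol = 0.13045 mol
mol N = 2 × 1.096 g N₂ ÷ 28.014 g/mol = 0.078247 mol
Divide by the smallest (0.078247 mol): C 1.667, H 1.667, N 1.000
Multiplying each by 3 gives whole numbers: C 5.00, H 5.00, N 3.00

C5H5N3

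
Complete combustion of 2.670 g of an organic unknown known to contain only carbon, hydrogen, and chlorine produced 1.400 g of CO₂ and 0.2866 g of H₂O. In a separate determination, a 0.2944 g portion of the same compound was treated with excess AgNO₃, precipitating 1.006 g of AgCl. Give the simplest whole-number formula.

CHCl2

mol C = 1.400 g CO₂ ÷ 44.009 g/mol = 0.031812 mol
mol H = 2 × 0.2866 g H₂O ÷ 18.015 g/mol = 0.031818 mol
From the AgCl data: mol Cl per gram of compound = (1.006 ÷ 143.318) ÷ 0.2944 = 0.023843 mol/g, so in the 2.670 g combustion sample mol Cl = 0.063661 mol
Divide by the smallest (0.031812 mol): C 1.000, H 1.000, Cl 2.001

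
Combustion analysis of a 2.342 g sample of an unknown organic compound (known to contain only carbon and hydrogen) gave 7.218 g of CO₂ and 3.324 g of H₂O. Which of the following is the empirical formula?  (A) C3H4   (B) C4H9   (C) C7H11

(B) C4H9

mol C = 7.218 g CO₂ ÷ 44.009 g/mol = 0.16401 mol
mol H = 2 × 3.324 g H₂O ÷ 18.015 g/mol = 0.36903 mol
Divide by the smallest (0.16401 mol): C 1.000, H 2.250
Multiplying each by 4 gives whole numbers: C 4.00, H 9.00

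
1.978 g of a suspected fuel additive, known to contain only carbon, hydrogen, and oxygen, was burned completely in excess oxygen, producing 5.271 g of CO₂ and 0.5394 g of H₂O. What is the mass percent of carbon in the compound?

mol C = 5.271 g CO₂ ÷ 44.009 g/mol = 0.11977 mol
mol H = 2 × 0.5394 g H₂O ÷ 18.015 g/mol = 0.059883 mol
mass O = 1.978 − (1.4386 + 0.060362) = 0.47907 g → mol O = 0.47907 ÷ 15.999 = 0.029944 mol
mass % C = 1.4386 g ÷ 1.978 g × 100%

72.73%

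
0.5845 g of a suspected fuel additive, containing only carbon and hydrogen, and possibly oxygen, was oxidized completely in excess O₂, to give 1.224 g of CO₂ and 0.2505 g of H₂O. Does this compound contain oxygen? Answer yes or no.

mol C = 1.224 g CO₂ ÷ 44.009 g/mol = 0.027812 mol
mol H = 2 × 0.2505 g H₂O ÷ 18.015 g/mol = 0.027810 mol
C and H account for only 0.36209 g of the 0.5845 g sample; the remaining 0.22241 g must be oxygen.

yes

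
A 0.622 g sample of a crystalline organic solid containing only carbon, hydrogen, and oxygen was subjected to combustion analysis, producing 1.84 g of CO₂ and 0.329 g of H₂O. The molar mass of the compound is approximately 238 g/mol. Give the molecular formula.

C16H14O2

mol C = 1.84 g CO₂ ÷ 44.009 g/mol = 0.04181 mol
mol H = 2 × 0.329 g H₂O ÷ 18.015 g/mol = 0.03653 mol
mass O = 0.622 − (0.5022 + 0.03682) = 0.08301 g → mol O = 0.08301 ÷ 15.999 = 0.005188 mol
Divide by the smallest (0.005188 mol): C 8.058, H 7.040, O 1.000
Empirical formula: C8H7O
Empirical-formula mass = 119.14 g/mol; 238 ÷ 119.14 ≈ 2, so the molecular formula is C16H14O2.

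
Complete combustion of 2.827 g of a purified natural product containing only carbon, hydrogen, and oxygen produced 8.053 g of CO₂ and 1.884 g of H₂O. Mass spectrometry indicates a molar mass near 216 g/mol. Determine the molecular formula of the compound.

mol C = 8.053 g CO₂ ÷ 44.009 g/mol = 0.18299 mol
mol H = 2 × 1.884 g H₂O ÷ 18.015 g/mol = 0.20916 mol
mass O = 2.827 − (2.1978 + 0.21083) = 0.41833 g → mol O = 0.41833 ÷ 15.999 = 0.026147 mol
Divide by the smallest (0.026147 mol): C 6.998, H 7.999, O 1.000
Empirical formula: C7H8O
Empirical-formula mass = 108.14 g/mol; 216 ÷ 108.14 ≈ 2, so the molecular formula is C14H16O2.

C14H16O2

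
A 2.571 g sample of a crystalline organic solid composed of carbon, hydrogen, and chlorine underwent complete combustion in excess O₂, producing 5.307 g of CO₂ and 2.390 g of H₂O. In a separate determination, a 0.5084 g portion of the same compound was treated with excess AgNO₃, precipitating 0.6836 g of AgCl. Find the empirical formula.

mol C = 5.307 g CO₂ ÷ 44.009 g/mol = 0.12059 mol
mol H = 2 × 2.390 g H₂O ÷ 18.015 g/mol = 0.26533 mol
From the AgCl data: mol Cl per gram of compound = (0.6836 ÷ 143.318) ÷ 0.5084 = 0.0093820 mol/g, so in the 2.571 g combustion sample mol Cl = 0.024121 mol
Divide by the smallest (0.024121 mol): C 4.999, H 11.000, Cl 1.000

C5H11Cl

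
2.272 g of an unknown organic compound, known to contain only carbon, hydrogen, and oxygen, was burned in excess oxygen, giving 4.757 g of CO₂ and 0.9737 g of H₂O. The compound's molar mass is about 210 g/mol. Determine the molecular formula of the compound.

C10H10O5

mol C = 4.757 g CO₂ ÷ 44.009 g/mol = 0.10809 mol
mol H = 2 × 0.9737 g H₂O ÷ 18.015 g/mol = 0.10810 mol
mass O = 2.272 − (1.2983 + 0.10896) = 0.86475 g → mol O = 0.86475 ÷ 15.999 = 0.054050 mol
Divide by the smallest (0.054050 mol): C 2.000, H 2.000, O 1.000
Empirical formula: C2H2O
Empirical-formula mass = 42.04 g/mol; 210 ÷ 42.04 ≈ 5, so the molecular formula is C10H10O5.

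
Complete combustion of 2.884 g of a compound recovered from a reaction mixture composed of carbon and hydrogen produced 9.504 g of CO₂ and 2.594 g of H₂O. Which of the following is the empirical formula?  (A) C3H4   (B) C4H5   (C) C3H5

mol C = 9.504 g CO₂ ÷ 44.009 g/mol = 0.21596 mol
mol H = 2 × 2.594 g H₂O ÷ 18.015 g/mol = 0.28798 mol
Divide by the smallest (0.21596 mol): C 1.000, H 1.334
Multiplying each by 3 gives whole numbers: C 3.00, H 4.00

(A) C3H4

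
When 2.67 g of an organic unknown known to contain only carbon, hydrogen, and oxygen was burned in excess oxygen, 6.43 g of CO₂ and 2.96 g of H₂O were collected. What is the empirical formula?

C4H9O

mol C = 6.43 g CO₂ ÷ 44.009 g/mol = 0.1461 mol
mol H = 2 × 2.96 g H₂O ÷ 18.015 g/mol = 0.3286 mol
mass O = 2.67 − (1.755 + 0.3312) = 0.5839 g → mol O = 0.5839 ÷ 15.999 = 0.03649 mol
Divide by the smallest (0.03649 mol): C 4.004, H 9.005, O 1.000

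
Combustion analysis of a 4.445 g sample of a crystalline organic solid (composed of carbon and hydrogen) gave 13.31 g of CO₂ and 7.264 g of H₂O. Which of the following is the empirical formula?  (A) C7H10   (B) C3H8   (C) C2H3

mol C = 13.31 g CO₂ ÷ 44.009 g/mol = 0.30244 mol
mol H = 2 × 7.264 g H₂O ÷ 18.015 g/mol = 0.80644 mol
Divide by the smallest (0.30244 mol): C 1.000, H 2.666
Multiplying each by 3 gives whole numbers: C 3.00, H 8.00

(B) C3H8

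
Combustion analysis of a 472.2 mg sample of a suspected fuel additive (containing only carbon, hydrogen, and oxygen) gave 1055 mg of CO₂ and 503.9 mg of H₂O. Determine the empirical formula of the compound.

C3H7O

mol C = 1.055 g CO₂ ÷ 44.009 g/mol = 0.023972 mol
mol H = 2 × 0.5039 g H₂O ÷ 18.015 g/mol = 0.055942 mol
mass O = 0.4722 − (0.28793 + 0.056390) = 0.12788 g → mol O = 0.12788 ÷ 15.999 = 0.0079929 mol
Divide by the smallest (0.0079929 mol): C 2.999, H 6.999, O 1.000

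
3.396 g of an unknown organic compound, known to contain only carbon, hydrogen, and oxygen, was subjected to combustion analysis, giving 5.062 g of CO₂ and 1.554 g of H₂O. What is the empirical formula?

C2H3O2

mol C = 5.062 g CO₂ ÷ 44.009 g/mol = 0.11502 mol
mol H = 2 × 1.554 g H₂O ÷ 18.015 g/mol = 0.17252 mol
mass O = 3.396 − (1.3815 + 0.17390) = 1.8406 g → mol O = 1.8406 ÷ 15.999 = 0.11504 mol
Divide by the smallest (0.11502 mol): C 1.000, H 1.500, O 1.000
Multiplying each by 2 gives whole numbers: C 2.00, H 3.00, O 2.00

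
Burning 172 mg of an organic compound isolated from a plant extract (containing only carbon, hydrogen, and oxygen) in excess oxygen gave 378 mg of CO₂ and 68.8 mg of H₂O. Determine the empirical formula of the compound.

C9H8O4

mol C = 0.378 g CO₂ ÷ 44.009 g/mol = 0.008589 mol
mol H = 2 × 0.0688 g H₂O ÷ 18.015 g/mol = 0.007638 mol
mass O = 0.172 − (0.1032 + 0.007699) = 0.06114 g → mol O = 0.06114 ÷ 15.999 = 0.003821 mol
Divide by the smallest (0.003821 mol): C 2.248, H 1.999, O 1.000
Multiplying each by 4 gives whole numbers: C 8.99, H 8.00, O 4.00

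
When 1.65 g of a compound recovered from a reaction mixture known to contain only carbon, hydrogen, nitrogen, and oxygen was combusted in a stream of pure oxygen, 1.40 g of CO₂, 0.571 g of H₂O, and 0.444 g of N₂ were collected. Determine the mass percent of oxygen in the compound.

mol C = 1.40 g CO₂ ÷ 44.009 g/mol = 0.03181 mol
mol H = 2 × 0.571 g H₂O ÷ 18.015 g/mol = 0.06339 mol
mol N = 2 × 0.444 g N₂ ÷ 28.014 g/mol = 0.03170 mol
mass O = 1.65 − (0.3821 + 0.06390 + 0.4440) = 0.7600 g → mol O = 0.7600 ÷ 15.999 = 0.04750 mol
mass % O = 0.7600 g ÷ 1.65 g × 100%

46.1%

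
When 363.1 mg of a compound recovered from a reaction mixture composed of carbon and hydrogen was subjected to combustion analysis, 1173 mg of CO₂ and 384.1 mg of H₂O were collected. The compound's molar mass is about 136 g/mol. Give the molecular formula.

mol C = 1.173 g CO₂ ÷ 44.009 g/mol = 0.026654 mol
mol H = 2 × 0.3841 g H₂O ÷ 18.015 g/mol = 0.042642 mol
Divide by the smallest (0.026654 mol): C 1.000, H 1.600
Multiplying each by 5 gives whole numbers: C 5.00, H 8.00
Empirical formula: C5H8
Empirical-formula mass = 68.12 g/mol; 136 ÷ 68.12 ≈ 2, so the molecular formula is C10H16.

C10H16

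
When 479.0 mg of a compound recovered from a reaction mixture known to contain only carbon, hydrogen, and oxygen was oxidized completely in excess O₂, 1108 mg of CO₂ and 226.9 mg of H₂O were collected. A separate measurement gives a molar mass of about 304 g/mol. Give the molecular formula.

C16H16O6

mol C = 1.108 g CO₂ ÷ 44.009 g/mol = 0.025177 mol
mol H = 2 × 0.2269 g H₂O ÷ 18.015 g/mol = 0.025190 mol
mass O = 0.4790 − (0.30240 + 0.025392) = 0.15121 g → mol O = 0.15121 ÷ 15.999 = 0.0094513 mol
Divide by the smallest (0.0094513 mol): C 2.664, H 2.665, O 1.000
Multiplying each by 3 gives whole numbers: C 7.99, H 8.00, O 3.00
Empirical formula: C8H8O3
Empirical-formula mass = 152.15 g/mol; 304 ÷ 152.15 ≈ 2, so the molecular formula is C16H16O6.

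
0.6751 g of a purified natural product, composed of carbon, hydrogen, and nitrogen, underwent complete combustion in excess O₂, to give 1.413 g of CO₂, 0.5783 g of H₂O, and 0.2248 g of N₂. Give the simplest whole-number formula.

C2H4N

mol C = 1.413 g CO₂ ÷ 44.009 g/mol = 0.032107 mol
mol H = 2 × 0.5783 g H₂O ÷ 18.015 g/mol = 0.064202 mol
mol N = 2 × 0.2248 g N₂ ÷ 28.014 g/mol = 0.016049 mol
Divide by the smallest (0.016049 mol): C 2.001, H 4.000, N 1.000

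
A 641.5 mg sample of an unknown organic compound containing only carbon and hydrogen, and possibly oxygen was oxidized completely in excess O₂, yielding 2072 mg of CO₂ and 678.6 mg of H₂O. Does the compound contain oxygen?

mol C = 2.072 g CO₂ ÷ 44.009 g/mol = 0.047081 mol
mol H = 2 × 0.6786 g H₂O ÷ 18.015 g/mol = 0.075337 mol
C and H together account for 0.64143 g — essentially the entire 0.6415 g sample — so the compound contains no oxygen.

no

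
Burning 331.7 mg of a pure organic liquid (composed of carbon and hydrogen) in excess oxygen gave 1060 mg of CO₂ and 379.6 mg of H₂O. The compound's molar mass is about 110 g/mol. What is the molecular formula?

C8H14

mol C = 1.060 g CO₂ ÷ 44.009 g/mol = 0.024086 mol
mol H = 2 × 0.3796 g H₂O ÷ 18.015 g/mol = 0.042143 mol
Divide by the smallest (0.024086 mol): C 1.000, H 1.750
Multiplying each by 4 gives whole numbers: C 4.00, H 7.00
Empirical formula: C4H7
Empirical-formula mass = 55.10 g/mol; 110 ÷ 55.10 ≈ 2, so the molecular formula is C8H14.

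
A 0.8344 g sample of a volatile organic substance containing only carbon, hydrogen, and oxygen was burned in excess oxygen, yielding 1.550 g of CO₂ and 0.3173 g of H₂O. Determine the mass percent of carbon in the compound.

50.70%

mol C = 1.550 g CO₂ ÷ 44.009 g/mol = 0.035220 mol
mol H = 2 × 0.3173 g H₂O ÷ 18.015 g/mol = 0.035226 mol
mass O = 0.8344 − (0.42303 + 0.035508) = 0.37586 g → mol O = 0.37586 ÷ 15.999 = 0.023493 mol
mass % C = 0.42303 g ÷ 0.8344 g × 100%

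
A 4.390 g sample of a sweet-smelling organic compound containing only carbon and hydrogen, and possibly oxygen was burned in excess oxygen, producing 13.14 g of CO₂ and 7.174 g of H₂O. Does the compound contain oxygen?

mol C = 13.14 g CO₂ ÷ 44.009 g/mol = 0.29858 mol
mol H = 2 × 7.174 g H₂O ÷ 18.015 g/mol = 0.79645 mol
C and H together account for 4.3890 g — essentially the entire 4.390 g sample — so the compound contains no oxygen.

no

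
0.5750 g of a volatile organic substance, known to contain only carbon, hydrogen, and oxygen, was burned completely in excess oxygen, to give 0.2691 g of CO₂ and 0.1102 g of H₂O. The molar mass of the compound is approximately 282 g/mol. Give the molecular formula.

C3H6O15

mol C = 0.2691 g CO₂ ÷ 44.009 g/mol = 0.0061147 mol
mol H = 2 × 0.1102 g H₂O ÷ 18.015 g/mol = 0.012234 mol
mass O = 0.5750 − (0.073443 + 0.012332) = 0.48922 g → mol O = 0.48922 ÷ 15.999 = 0.030578 mol
Divide by the smallest (0.0061147 mol): C 1.000, H 2.001, O 5.001
Empirical formula: CH2O5
Empirical-formula mass = 94.02 g/mol; 282 ÷ 94.02 ≈ 3, so the molecular formula is C3H6O15.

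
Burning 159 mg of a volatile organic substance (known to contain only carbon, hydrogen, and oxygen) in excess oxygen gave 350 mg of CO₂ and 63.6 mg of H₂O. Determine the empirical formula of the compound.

mol C = 0.350 g CO₂ ÷ 44.009 g/mol = 0.007953 mol
mol H = 2 × 0.0636 g H₂O ÷ 18.015 g/mol = 0.007061 mol
mass O = 0.159 − (0.09552 + 0.007117) = 0.05636 g → mol O = 0.05636 ÷ 15.999 = 0.003523 mol
Divide by the smallest (0.003523 mol): C 2.258, H 2.004, O 1.000
Multiplying each by 4 gives whole numbers: C 9.03, H 8.02, O 4.00

C9H8O4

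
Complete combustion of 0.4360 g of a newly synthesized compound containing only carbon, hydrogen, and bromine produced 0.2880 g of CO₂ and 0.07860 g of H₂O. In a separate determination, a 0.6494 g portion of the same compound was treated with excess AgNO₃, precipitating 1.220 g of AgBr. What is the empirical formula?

mol C = 0.2880 g CO₂ ÷ 44.009 g/mol = 0.0065441 mol
mol H = 2 × 0.07860 g H₂O ÷ 18.015 g/mol = 0.0087261 mol
From the AgBr data: mol Br per gram of compound = (1.220 ÷ 187.772) ÷ 0.6494 = 0.010005 mol/g, so in the 0.4360 g combustion sample mol Br = 0.0043622 mol
Divide by the smallest (0.0043622 mol): C 1.500, H 2.000, Br 1.000
Multiplying each by 2 gives whole numbers: C 3.00, H 4.00, Br 2.00

C3H4Br2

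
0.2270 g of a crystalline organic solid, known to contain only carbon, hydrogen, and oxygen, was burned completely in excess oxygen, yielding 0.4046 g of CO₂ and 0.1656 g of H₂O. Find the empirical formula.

mol C = 0.4046 g CO₂ ÷ 44.009 g/mol = 0.0091936 mol
mol H = 2 × 0.1656 g H₂O ÷ 18.015 g/mol = 0.018385 mol
mass O = 0.2270 − (0.11042 + 0.018532) = 0.098044 g → mol O = 0.098044 ÷ 15.999 = 0.0061281 mol
Divide by the smallest (0.0061281 mol): C 1.500, H 3.000, O 1.000
Multiplying each by 2 gives whole numbers: C 3.00, H 6.00, O 2.00

C3H6O2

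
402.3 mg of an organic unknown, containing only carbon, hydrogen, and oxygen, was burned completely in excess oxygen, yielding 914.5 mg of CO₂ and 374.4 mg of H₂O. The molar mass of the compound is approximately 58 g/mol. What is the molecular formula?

mol C = 0.9145 g CO₂ ÷ 44.009 g/mol = 0.020780 mol
mol H = 2 × 0.3744 g H₂O ÷ 18.015 g/mol = 0.041565 mol
mass O = 0.4023 − (0.24959 + 0.041898) = 0.11082 g → mol O = 0.11082 ÷ 15.999 = 0.0069264 mol
Divide by the smallest (0.0069264 mol): C 3.000, H 6.001, O 1.000
Empirical formula: C3H6O
Empirical-formula mass = 58.08 g/mol; 58 ÷ 58.08 ≈ 1, so the molecular formula is C3H6O.

C3H6O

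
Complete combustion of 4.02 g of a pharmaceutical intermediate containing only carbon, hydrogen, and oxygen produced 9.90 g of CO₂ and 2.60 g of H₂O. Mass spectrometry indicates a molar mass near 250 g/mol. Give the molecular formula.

mol C = 9.90 g CO₂ ÷ 44.009 g/mol = 0.2250 mol
mol H = 2 × 2.60 g H₂O ÷ 18.015 g/mol = 0.2886 mol
mass O = 4.02 − (2.702 + 0.2910) = 1.027 g → mol O = 1.027 ÷ 15.999 = 0.06420 mol
Divide by the smallest (0.06420 mol): C 3.504, H 4.496, O 1.000
Multiplying each by 2 gives whole numbers: C 7.01, H 8.99, O 2.00
Empirical formula: C7H9O2
Empirical-formula mass = 125.15 g/mol; 250 ÷ 125.15 ≈ 2, so the molecular formula is C14H18O4.

C14H18O4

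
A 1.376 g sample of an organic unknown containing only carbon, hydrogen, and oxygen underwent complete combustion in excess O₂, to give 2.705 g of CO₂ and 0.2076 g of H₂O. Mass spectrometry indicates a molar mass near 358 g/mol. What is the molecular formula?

mol C = 2.705 g CO₂ ÷ 44.009 g/mol = 0.061465 mol
mol H = 2 × 0.2076 g H₂O ÷ 18.015 g/mol = 0.023047 mol
mass O = 1.376 − (0.73825 + 0.023232) = 0.61452 g → mol O = 0.61452 ÷ 15.999 = 0.038410 mol
Divide by the smallest (0.023047 mol): C 2.667, H 1.000, O 1.667
Multiplying each by 3 gives whole numbers: C 8.00, H 3.00, O 5.00
Empirical formula: C8H3O5
Empirical-formula mass = 179.11 g/mol; 358 ÷ 179.11 ≈ 2, so the molecular formula is C16H6O10.

C16H6O10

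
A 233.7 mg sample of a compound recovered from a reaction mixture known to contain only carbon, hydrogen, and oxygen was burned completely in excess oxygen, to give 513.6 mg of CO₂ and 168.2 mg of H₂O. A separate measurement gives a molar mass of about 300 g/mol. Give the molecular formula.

mol C = 0.5136 g CO₂ ÷ 44.009 g/mol = 0.011670 mol
mol H = 2 × 0.1682 g H₂O ÷ 18.015 g/mol = 0.018673 mol
mass O = 0.2337 − (0.14017 + 0.018823) = 0.074705 g → mol O = 0.074705 ÷ 15.999 = 0.0046693 mol
Divide by the smallest (0.0046693 mol): C 2.499, H 3.999, O 1.000
Multiplying each by 2 gives whole numbers: C 5.00, H 8.00, O 2.00
Empirical formula: C5H8O2
Empirical-formula mass = 100.12 g/mol; 300 ÷ 100.12 ≈ 3, so the molecular formula is C15H24O6.

C15H24O6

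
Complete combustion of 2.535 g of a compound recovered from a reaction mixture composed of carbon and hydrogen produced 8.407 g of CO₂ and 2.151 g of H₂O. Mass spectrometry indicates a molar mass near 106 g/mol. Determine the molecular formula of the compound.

mol C = 8.407 g CO₂ ÷ 44.009 g/mol = 0.19103 mol
mol H = 2 × 2.151 g H₂O ÷ 18.015 g/mol = 0.23880 mol
Divide by the smallest (0.19103 mol): C 1.000, H 1.250
Multiplying each by 4 gives whole numbers: C 4.00, H 5.00
Empirical formula: C4H5
Empirical-formula mass = 53.08 g/mol; 106 ÷ 53.08 ≈ 2, so the molecular formula is C8H10.

C8H10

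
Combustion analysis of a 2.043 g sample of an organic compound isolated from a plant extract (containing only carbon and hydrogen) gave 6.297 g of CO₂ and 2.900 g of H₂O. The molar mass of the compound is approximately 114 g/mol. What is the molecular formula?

mol C = 6.297 g CO₂ ÷ 44.009 g/mol = 0.14308 mol
mol H = 2 × 2.900 g H₂O ÷ 18.015 g/mol = 0.32195 mol
Divide by the smallest (0.14308 mol): C 1.000, H 2.250
Multiplying each by 4 gives whole numbers: C 4.00, H 9.00
Empirical formula: C4H9
Empirical-formula mass = 57.12 g/mol; 114 ÷ 57.12 ≈ 2, so the molecular formula is C8H18.

C8H18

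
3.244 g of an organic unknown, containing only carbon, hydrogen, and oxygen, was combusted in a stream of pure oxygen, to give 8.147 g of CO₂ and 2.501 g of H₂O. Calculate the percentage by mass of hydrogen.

8.63%

mol C = 8.147 g CO₂ ÷ 44.009 g/mol = 0.18512 mol
mol H = 2 × 2.501 g H₂O ÷ 18.015 g/mol = 0.27766 mol
mass O = 3.244 − (2.2235 + 0.27988) = 0.74063 g → mol O = 0.74063 ÷ 15.999 = 0.046292 mol
mass % H = 0.27988 g ÷ 3.244 g × 100%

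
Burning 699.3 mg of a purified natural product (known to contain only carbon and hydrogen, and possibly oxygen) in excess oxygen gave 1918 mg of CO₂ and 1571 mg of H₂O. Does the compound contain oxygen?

mol C = 1.918 g CO₂ ÷ 44.009 g/mol = 0.043582 mol
mol H = 2 × 1.571 g H₂O ÷ 18.015 g/mol = 0.17441 mol
C and H together account for 0.69927 g — essentially the entire 0.6993 g sample — so the compound contains no oxygen.

no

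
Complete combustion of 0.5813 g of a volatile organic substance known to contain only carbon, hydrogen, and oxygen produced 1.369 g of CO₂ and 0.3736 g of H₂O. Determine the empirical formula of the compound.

C3H4O

mol C = 1.369 g CO₂ ÷ 44.009 g/mol = 0.031107 mol
mol H = 2 × 0.3736 g H₂O ÷ 18.015 g/mol = 0.041477 mol
mass O = 0.5813 − (0.37363 + 0.041808) = 0.16586 g → mol O = 0.16586 ÷ 15.999 = 0.010367 mol
Divide by the smallest (0.010367 mol): C 3.001, H 4.001, O 1.000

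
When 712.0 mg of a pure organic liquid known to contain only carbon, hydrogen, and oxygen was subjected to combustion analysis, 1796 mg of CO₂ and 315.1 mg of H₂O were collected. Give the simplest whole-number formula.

mol C = 1.796 g CO₂ ÷ 44.009 g/mol = 0.040810 mol
mol H = 2 × 0.3151 g H₂O ÷ 18.015 g/mol = 0.034982 mol
mass O = 0.7120 − (0.49017 + 0.035262) = 0.18657 g → mol O = 0.18657 ÷ 15.999 = 0.011661 mol
Divide by the smallest (0.011661 mol): C 3.500, H 3.000, O 1.000
Multiplying each by 2 gives whole numbers: C 7.00, H 6.00, O 2.00

C7H6O2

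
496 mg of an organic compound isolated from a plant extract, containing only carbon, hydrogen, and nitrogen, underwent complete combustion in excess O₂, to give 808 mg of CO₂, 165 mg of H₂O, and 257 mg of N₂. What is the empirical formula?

CHN

mol C = 0.808 g CO₂ ÷ 44.009 g/mol = 0.01836 mol
mol H = 2 × 0.165 g H₂O ÷ 18.015 g/mol = 0.01832 mol
mol N = 2 × 0.257 g N₂ ÷ 28.014 g/mol = 0.01835 mol
Divide by the smallest (0.01832 mol): C 1.002, H 1.000, N 1.002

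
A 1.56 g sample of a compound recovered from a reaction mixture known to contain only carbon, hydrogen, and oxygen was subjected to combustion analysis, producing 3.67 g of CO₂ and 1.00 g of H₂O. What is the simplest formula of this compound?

C3H4O

mol C = 3.67 g CO₂ ÷ 44.009 g/mol = 0.08339 mol
mol H = 2 × 1.00 g H₂O ÷ 18.015 g/mol = 0.1110 mol
mass O = 1.56 − (1.002 + 0.1119) = 0.4465 g → mol O = 0.4465 ÷ 15.999 = 0.02791 mol
Divide by the smallest (0.02791 mol): C 2.988, H 3.978, O 1.000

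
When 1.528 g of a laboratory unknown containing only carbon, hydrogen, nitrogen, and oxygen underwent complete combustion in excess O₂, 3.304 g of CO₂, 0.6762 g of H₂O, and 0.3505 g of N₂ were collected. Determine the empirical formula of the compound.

C6H6N2O

mol C = 3.304 g CO₂ ÷ 44.009 g/mol = 0.075076 mol
mol H = 2 × 0.6762 g H₂O ÷ 18.015 g/mol = 0.075071 mol
mol N = 2 × 0.3505 g N₂ ÷ 28.014 g/mol = 0.025023 mol
mass O = 1.528 − (0.90173 + 0.075671 + 0.35050) = 0.20010 g → mol O = 0.20010 ÷ 15.999 = 0.012507 mol
Divide by the smallest (0.012507 mol): C 6.003, H 6.002, N 2.001, O 1.000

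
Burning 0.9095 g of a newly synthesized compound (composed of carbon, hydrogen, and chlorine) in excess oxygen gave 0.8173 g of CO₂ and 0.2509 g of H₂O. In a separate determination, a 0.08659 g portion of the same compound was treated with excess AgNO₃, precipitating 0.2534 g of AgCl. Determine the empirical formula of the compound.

C2H3Cl2

mol C = 0.8173 g CO₂ ÷ 44.009 g/mol = 0.018571 mol
mol H = 2 × 0.2509 g H₂O ÷ 18.015 g/mol = 0.027855 mol
From the AgCl data: mol Cl per gram of compound = (0.2534 ÷ 143.318) ÷ 0.08659 = 0.020419 mol/g, so in the 0.9095 g combustion sample mol Cl = 0.018571 mol
Divide by the smallest (0.018571 mol): C 1.000, H 1.500, Cl 1.000
Multiplying each by 2 gives whole numbers: C 2.00, H 3.00, Cl 2.00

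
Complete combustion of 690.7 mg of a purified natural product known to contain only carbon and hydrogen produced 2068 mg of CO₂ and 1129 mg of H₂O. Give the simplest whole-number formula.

mol C = 2.068 g CO₂ ÷ 44.009 g/mol = 0.046990 mol
mol H = 2 × 1.129 g H₂O ÷ 18.015 g/mol = 0.12534 mol
Divide by the smallest (0.046990 mol): C 1.000, H 2.667
Multiplying each by 3 gives whole numbers: C 3.00, H 8.00

C3H8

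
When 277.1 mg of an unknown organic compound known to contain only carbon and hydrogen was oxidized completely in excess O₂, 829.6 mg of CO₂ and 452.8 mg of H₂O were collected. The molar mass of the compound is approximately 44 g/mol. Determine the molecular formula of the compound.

C3H8

mol C = 0.8296 g CO₂ ÷ 44.009 g/mol = 0.018851 mol
mol H = 2 × 0.4528 g H₂O ÷ 18.015 g/mol = 0.050269 mol
Divide by the smallest (0.018851 mol): C 1.000, H 2.667
Multiplying each by 3 gives whole numbers: C 3.00, H 8.00
Empirical formula: C3H8
Empirical-formula mass = 44.10 g/mol; 44 ÷ 44.10 ≈ 1, so the molecular formula is C3H8.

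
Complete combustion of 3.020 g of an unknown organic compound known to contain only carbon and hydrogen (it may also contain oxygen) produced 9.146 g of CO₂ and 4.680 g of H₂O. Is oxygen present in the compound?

mol C = 9.146 g CO₂ ÷ 44.009 g/mol = 0.20782 mol
mol H = 2 × 4.680 g H₂O ÷ 18.015 g/mol = 0.51957 mol
C and H together account for 3.0199 g — essentially the entire 3.020 g sample — so the compound contains no oxygen.

no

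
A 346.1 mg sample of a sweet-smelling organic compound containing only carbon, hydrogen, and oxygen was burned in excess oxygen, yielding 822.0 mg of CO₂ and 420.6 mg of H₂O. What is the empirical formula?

mol C = 0.8220 g CO₂ ÷ 44.009 g/mol = 0.018678 mol
mol H = 2 × 0.4206 g H₂O ÷ 18.015 g/mol = 0.046694 mol
mass O = 0.3461 − (0.22434 + 0.047068) = 0.074691 g → mol O = 0.074691 ÷ 15.999 = 0.0046685 mol
Divide by the smallest (0.0046685 mol): C 4.001, H 10.002, O 1.000

C4H10O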